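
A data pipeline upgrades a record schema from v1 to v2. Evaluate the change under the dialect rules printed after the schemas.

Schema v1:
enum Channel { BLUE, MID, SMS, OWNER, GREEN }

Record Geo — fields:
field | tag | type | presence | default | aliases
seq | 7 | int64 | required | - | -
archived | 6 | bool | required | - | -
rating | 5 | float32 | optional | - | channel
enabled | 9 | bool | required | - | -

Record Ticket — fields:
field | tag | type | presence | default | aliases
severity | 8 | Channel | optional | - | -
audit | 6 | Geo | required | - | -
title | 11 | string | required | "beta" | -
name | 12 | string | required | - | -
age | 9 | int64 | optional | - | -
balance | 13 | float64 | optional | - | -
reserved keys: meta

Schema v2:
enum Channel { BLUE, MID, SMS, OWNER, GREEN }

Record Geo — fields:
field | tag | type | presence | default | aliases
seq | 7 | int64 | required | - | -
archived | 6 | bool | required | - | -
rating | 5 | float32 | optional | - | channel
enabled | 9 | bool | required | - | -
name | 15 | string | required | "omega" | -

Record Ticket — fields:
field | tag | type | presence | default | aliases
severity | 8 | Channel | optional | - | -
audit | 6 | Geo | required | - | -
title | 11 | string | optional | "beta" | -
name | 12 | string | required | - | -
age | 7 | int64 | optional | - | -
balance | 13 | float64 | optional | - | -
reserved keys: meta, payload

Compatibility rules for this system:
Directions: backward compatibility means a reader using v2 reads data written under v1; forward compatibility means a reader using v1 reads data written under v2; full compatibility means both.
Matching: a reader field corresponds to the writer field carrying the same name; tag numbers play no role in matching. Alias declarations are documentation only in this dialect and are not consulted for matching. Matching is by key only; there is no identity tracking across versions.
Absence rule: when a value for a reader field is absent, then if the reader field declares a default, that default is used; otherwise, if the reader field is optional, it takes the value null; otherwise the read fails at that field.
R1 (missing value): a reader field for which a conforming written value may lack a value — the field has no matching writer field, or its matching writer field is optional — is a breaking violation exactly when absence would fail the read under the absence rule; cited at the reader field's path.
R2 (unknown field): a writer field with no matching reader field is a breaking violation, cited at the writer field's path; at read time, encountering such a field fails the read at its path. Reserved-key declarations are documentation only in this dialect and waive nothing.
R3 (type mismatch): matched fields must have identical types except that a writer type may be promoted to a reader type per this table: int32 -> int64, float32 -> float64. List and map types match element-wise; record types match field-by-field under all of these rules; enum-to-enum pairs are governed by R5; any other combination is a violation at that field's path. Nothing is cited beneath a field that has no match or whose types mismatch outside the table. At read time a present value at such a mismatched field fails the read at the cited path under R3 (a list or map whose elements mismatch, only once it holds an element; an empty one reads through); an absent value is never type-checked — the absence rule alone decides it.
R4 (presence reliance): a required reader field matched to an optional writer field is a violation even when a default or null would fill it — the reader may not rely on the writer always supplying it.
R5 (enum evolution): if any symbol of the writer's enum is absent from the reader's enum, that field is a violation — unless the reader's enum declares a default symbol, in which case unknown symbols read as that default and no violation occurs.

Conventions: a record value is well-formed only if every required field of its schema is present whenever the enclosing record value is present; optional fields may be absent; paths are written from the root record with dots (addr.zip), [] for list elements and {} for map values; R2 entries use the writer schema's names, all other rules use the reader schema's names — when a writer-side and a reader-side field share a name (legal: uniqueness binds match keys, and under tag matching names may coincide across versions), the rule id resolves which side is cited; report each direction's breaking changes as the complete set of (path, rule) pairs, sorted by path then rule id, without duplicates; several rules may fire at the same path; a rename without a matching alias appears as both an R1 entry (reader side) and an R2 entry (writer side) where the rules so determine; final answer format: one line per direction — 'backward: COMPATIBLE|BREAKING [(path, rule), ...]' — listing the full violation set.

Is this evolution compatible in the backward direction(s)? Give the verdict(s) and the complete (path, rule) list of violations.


backward: COMPATIBLE []

each type pair in Ticket: writer, then reader
checking backward for Ticket: reader v2 against writer v1:
  severity: Channel -> Channel, writer optional; from severity
  audit: Geo -> Geo, writer required; from audit
  title: string -> string, writer required; from title
  name: string -> string, writer required; from name
  age: int64 -> int64, writer optional; from age
  balance: float64 -> float64, writer optional; from balance
  audit.seq: int64 -> int64, writer required; from audit.seq
  audit.archived: bool -> bool, writer required; from audit.archived
  audit.rating: float32 -> float32, writer optional; from audit.rating
  audit.enabled: bool -> bool, writer required; from audit.enabled
  audit.name: no writer-side match
  => no violations; backward on Ticket: COMPATIBLE
ruling out the remaining Ticket differences:
  field age in record Ticket: tag 9 changed to 7 -> no rule fires on it in Ticket's dialect; the asked verdict holds
  added field name to record Geo: required string, tag 15, default "omega" (in v2 it sits last) -> affects forward compatibility only, which is not asked
  field title in record Ticket: required changed to optional -> affects forward compatibility only, which is not asked


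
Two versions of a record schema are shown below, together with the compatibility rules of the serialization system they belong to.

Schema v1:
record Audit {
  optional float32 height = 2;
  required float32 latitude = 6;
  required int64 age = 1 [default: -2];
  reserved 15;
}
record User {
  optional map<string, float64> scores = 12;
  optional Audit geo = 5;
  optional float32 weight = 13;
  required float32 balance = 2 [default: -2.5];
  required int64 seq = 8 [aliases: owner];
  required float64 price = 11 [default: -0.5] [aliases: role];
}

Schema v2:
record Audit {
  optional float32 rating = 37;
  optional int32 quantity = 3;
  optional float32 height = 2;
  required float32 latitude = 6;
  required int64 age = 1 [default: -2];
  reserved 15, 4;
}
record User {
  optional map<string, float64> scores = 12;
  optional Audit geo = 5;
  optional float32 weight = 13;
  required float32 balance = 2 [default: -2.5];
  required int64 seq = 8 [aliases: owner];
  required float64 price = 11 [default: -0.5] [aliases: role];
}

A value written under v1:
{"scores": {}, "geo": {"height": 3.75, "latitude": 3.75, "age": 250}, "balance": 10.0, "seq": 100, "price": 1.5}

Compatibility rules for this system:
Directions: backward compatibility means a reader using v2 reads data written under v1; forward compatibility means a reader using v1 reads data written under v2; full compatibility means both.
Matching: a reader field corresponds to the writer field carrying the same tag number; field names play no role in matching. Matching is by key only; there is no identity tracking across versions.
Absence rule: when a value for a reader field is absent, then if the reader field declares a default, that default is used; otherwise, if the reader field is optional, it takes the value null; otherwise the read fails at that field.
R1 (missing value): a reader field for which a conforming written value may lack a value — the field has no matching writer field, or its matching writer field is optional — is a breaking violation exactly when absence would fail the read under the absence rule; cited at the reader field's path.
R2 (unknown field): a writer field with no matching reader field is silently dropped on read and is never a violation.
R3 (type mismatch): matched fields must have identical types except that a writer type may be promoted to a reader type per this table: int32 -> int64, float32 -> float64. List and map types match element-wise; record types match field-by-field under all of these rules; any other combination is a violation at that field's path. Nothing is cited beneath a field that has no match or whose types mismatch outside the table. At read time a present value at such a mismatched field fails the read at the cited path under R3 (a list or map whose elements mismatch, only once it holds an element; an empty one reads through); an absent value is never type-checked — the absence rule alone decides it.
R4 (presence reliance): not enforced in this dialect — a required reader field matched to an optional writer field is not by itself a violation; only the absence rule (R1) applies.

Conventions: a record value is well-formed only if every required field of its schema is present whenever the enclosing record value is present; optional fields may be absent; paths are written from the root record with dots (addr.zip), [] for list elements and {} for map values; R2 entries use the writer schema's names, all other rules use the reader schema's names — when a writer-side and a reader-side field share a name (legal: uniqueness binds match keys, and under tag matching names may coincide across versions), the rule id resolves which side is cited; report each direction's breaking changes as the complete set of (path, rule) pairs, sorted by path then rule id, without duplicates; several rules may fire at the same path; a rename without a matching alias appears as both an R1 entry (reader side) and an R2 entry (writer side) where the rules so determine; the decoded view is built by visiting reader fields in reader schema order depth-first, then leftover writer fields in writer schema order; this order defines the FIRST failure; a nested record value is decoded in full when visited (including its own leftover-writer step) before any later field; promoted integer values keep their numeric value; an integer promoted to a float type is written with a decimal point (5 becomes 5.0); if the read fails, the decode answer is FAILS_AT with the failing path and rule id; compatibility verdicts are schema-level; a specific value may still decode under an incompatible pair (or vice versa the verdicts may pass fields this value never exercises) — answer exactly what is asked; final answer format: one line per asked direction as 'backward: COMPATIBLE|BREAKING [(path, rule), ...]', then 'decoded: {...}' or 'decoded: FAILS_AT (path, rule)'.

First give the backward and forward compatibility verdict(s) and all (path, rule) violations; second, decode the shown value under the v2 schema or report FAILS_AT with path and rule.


backward: COMPATIBLE []; forward: COMPATIBLE []; decoded: {"scores": {}, "geo": {"rating": null, "quantity": null, "height": 3.75, "latitude": 3.75, "age": 250}, "weight": null, "balance": 10.0, "seq": 100, "price": 1.5}

the writer's type comes first in each User pair
checking backward for User: reader v2 against writer v1:
  writer optional, map<string, float64> -> map<string, float64>: reader scores maps from writer scores
  writer optional, Audit -> Audit: reader geo maps from writer geo
  writer optional, float32 -> float32: reader weight maps from writer weight
  writer required, float32 -> float32: reader balance maps from writer balance
  writer required, int64 -> int64: reader seq maps from writer seq
  writer required, float64 -> float64: reader price maps from writer price
  geo.rating has no writer counterpart
  geo.quantity has no writer counterpart
  writer optional, float32 -> float32: reader geo.height maps from writer geo.height
  writer required, float32 -> float32: reader geo.latitude maps from writer geo.latitude
  writer required, int64 -> int64: reader geo.age maps from writer geo.age
  nothing fires on User: backward is COMPATIBLE
checking forward for User: reader v1 against writer v2:
  writer optional, map<string, float64> -> map<string, float64>: reader scores maps from writer scores
  writer optional, Audit -> Audit: reader geo maps from writer geo
  writer optional, float32 -> float32: reader weight maps from writer weight
  writer required, float32 -> float32: reader balance maps from writer balance
  writer required, int64 -> int64: reader seq maps from writer seq
  writer required, float64 -> float64: reader price maps from writer price
  writer optional, float32 -> float32: reader geo.height maps from writer geo.height
  writer required, float32 -> float32: reader geo.latitude maps from writer geo.latitude
  writer required, int64 -> int64: reader geo.age maps from writer geo.age
  leftover writer field: geo.rating
  leftover writer field: geo.quantity
  nothing fires on User: forward is COMPATIBLE
decode (reader v2):
  scores := {}
  geo.rating := null (absent, optional -> null)
  geo.quantity := null (absent, optional -> null)
  geo.height := 3.75
  geo.latitude := 3.75
  geo.age := 250
  weight := null (absent, optional -> null)
  balance := 10.0
  seq := 100
  price := 1.5
  => decoded: {"scores": {}, "geo": {"rating": null, "quantity": null, "height": 3.75, "latitude": 3.75, "age": 250}, "weight": null, "balance": 10.0, "seq": 100, "price": 1.5}


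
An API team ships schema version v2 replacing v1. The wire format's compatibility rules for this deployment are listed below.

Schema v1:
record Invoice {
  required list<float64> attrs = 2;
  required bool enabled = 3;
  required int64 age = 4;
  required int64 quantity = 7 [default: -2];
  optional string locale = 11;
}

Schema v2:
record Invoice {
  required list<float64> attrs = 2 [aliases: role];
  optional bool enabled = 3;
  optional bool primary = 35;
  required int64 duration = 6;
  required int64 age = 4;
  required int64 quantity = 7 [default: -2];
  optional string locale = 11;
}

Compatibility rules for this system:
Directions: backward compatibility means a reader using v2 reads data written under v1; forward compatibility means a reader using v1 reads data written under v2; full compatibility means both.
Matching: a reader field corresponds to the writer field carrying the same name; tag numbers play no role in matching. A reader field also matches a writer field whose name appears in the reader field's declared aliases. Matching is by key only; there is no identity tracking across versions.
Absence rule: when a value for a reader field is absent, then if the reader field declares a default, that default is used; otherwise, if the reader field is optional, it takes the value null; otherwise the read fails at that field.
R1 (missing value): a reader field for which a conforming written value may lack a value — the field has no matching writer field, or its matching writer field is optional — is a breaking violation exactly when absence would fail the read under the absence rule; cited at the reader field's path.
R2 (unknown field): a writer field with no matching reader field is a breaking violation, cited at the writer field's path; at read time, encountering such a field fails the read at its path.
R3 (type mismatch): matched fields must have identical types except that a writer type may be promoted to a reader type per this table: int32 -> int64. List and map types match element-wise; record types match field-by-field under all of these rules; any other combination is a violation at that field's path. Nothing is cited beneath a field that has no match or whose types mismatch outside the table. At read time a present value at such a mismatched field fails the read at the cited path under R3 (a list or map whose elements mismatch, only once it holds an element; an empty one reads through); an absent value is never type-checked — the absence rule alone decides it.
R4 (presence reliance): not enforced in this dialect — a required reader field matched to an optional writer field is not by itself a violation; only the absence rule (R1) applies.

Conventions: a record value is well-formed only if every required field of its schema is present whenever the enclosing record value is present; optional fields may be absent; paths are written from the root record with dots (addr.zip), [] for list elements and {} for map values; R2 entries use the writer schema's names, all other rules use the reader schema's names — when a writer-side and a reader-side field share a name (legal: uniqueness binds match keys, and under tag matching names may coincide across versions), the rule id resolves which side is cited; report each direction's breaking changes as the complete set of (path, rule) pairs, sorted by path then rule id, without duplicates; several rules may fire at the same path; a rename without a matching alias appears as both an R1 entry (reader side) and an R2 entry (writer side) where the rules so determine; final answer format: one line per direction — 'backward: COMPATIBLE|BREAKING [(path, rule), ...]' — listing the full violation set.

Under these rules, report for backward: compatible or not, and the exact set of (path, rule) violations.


backward: BREAKING [(duration, R1)]

the writer's type comes first in each Invoice pair
backward for Invoice (reader v2, writer v1):
  attrs: list<float64> -> list<float64>, writer required; from attrs
  enabled: bool -> bool, writer required; from enabled
  primary has no writer counterpart
  duration has no writer counterpart
  age: int64 -> int64, writer required; from age
  quantity: int64 -> int64, writer required; from quantity
  locale: string -> string, writer optional; from locale
  breaking: (duration, R1)
  => backward: BREAKING (1)
the other Invoice changes do not affect what is asked:
  added field primary to record Invoice: optional bool, tag 35 (in v2 it sits immediately before age) -> matters only for Invoice's forward compatibility — outside the asked direction
  field enabled in record Invoice: required changed to optional -> matters only for Invoice's forward compatibility — outside the asked direction


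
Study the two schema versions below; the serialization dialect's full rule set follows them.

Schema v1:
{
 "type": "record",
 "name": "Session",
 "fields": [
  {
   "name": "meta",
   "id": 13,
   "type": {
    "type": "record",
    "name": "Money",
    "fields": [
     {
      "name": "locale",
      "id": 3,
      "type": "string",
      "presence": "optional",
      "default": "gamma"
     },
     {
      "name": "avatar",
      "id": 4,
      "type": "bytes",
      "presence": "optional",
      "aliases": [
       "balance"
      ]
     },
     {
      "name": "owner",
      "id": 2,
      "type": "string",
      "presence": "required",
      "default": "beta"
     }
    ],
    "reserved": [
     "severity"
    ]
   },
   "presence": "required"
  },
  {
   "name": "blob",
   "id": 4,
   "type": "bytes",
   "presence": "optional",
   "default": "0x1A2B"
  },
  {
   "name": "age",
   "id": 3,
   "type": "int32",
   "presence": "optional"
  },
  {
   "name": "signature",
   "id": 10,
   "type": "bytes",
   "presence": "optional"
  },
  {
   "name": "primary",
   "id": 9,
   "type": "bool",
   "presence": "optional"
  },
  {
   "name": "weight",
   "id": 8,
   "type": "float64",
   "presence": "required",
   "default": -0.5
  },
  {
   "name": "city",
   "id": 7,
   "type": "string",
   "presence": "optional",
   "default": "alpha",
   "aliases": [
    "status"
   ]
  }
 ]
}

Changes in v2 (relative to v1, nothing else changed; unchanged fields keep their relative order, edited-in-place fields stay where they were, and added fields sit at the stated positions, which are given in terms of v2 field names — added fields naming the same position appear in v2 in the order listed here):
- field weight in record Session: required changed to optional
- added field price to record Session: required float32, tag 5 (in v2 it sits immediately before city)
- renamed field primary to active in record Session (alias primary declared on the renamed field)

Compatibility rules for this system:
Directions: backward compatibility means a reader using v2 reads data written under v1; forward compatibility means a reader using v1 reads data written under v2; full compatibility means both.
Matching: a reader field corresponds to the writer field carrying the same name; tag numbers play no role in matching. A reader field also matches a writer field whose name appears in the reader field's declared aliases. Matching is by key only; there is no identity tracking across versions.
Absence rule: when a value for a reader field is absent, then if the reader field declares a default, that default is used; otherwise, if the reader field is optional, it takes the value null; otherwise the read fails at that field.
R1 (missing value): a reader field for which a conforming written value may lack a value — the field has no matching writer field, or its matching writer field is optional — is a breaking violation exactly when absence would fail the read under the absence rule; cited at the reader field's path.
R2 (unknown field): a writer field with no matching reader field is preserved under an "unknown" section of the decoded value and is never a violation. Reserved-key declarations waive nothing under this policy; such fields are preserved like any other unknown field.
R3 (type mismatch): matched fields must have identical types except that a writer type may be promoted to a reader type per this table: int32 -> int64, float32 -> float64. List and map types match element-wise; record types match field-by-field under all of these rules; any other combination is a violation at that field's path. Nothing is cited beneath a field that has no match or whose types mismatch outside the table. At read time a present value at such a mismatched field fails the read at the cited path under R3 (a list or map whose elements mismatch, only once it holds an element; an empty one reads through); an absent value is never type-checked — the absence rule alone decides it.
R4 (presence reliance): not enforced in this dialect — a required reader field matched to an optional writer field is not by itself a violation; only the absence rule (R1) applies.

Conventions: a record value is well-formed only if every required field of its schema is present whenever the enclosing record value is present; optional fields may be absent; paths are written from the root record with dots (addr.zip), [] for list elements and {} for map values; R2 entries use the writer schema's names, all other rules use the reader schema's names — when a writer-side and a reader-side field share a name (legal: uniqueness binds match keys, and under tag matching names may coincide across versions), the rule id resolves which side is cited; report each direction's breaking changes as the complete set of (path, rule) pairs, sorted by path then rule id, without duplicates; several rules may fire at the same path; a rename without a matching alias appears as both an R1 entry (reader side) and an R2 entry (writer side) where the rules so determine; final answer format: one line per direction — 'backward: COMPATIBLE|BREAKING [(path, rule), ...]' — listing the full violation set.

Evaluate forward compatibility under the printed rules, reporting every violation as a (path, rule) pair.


forward: COMPATIBLE []

in Session below, arrows point writer -> reader
checking forward for Session: reader v1 against writer v2:
  meta <- meta (Money -> Money, writer required)
  blob <- blob (bytes -> bytes, writer optional)
  age <- age (int32 -> int32, writer optional)
  signature <- signature (bytes -> bytes, writer optional)
  primary: no writer match
  weight <- weight (float64 -> float64, writer optional)
  city <- city (string -> string, writer optional)
  leftover writer field: active
  leftover writer field: price
  meta.locale <- meta.locale (string -> string, writer optional)
  meta.avatar <- meta.avatar (bytes -> bytes, writer optional)
  meta.owner <- meta.owner (string -> string, writer required)
  => no violations; forward on Session: COMPATIBLE
the rest of the Session diff is inert for this question:
  field weight in record Session: required changed to optional -> fires no rule on Session, leaving the asked answer as it is
  added field price to record Session: required float32, tag 5 (in v2 it sits immediately before city) -> affects backward compatibility only, which is not asked
  renamed field primary to active in record Session (alias primary declared on the renamed field) -> fires no rule on Session, leaving the asked answer as it is


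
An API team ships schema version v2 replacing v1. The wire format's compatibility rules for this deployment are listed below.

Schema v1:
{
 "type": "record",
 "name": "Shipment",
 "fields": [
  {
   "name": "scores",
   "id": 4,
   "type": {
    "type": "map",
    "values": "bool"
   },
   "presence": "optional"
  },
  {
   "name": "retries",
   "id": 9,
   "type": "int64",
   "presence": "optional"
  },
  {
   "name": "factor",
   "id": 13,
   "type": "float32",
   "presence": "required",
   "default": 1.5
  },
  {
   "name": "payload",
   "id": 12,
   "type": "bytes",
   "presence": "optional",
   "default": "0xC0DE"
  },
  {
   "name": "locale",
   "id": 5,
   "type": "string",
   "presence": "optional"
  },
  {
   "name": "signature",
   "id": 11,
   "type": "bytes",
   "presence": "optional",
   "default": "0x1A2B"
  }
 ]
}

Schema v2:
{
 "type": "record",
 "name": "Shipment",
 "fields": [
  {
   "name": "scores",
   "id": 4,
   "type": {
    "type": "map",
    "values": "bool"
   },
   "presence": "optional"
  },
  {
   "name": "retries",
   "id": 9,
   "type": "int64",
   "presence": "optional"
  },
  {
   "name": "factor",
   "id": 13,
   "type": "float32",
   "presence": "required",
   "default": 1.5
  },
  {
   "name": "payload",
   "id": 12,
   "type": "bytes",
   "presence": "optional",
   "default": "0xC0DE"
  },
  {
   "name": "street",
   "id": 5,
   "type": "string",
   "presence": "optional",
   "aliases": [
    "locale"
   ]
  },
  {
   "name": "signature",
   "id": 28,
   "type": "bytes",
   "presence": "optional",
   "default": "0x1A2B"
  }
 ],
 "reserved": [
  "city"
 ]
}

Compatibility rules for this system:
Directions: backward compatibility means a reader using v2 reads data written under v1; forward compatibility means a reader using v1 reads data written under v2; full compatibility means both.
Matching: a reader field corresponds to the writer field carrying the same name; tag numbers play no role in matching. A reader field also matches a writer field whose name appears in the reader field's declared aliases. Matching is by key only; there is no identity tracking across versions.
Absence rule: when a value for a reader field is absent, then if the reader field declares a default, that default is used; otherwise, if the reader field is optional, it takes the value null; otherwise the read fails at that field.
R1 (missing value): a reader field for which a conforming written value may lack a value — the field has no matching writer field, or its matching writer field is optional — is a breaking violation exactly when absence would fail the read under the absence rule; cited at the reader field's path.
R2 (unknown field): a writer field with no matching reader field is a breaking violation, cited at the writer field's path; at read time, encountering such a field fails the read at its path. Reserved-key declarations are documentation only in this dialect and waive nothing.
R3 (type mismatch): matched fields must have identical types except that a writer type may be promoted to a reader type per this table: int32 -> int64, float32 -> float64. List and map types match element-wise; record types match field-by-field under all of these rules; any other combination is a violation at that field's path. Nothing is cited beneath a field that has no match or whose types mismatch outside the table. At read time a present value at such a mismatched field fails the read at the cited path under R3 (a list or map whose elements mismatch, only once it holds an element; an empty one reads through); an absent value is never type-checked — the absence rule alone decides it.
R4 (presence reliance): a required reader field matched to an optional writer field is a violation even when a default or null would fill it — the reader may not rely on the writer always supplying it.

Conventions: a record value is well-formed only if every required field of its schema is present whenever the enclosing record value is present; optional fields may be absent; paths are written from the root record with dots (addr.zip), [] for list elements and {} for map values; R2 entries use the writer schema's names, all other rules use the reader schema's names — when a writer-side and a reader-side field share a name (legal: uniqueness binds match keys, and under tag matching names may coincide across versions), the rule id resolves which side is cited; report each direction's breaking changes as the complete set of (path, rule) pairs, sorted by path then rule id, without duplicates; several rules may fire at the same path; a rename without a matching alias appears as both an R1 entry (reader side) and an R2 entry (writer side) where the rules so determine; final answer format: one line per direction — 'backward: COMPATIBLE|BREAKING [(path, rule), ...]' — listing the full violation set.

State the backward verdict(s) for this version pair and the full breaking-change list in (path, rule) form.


the writer's type comes first in each Shipment pair
backward pass over Shipment, reader schema v2, writer schema v1:
  scores: paired with writer scores (map<string, bool> -> map<string, bool>; writer optional)
  retries: paired with writer retries (int64 -> int64; writer optional)
  factor: paired with writer factor (float32 -> float32; writer required)
  payload: paired with writer payload (bytes -> bytes; writer optional)
  street: paired with writer locale (string -> string; writer optional)
  signature: paired with writer signature (bytes -> bytes; writer optional)
  => backward verdict for Shipment: COMPATIBLE, no violations
checking off the Shipment differences that do not matter here:
  field signature in record Shipment: tag 11 changed to 28 -> no rule fires on it in Shipment's dialect; the asked verdict holds
  renamed field locale to street in record Shipment (alias locale declared on the renamed field) -> fires only in the forward direction of Shipment, which is not asked here

backward: COMPATIBLE []


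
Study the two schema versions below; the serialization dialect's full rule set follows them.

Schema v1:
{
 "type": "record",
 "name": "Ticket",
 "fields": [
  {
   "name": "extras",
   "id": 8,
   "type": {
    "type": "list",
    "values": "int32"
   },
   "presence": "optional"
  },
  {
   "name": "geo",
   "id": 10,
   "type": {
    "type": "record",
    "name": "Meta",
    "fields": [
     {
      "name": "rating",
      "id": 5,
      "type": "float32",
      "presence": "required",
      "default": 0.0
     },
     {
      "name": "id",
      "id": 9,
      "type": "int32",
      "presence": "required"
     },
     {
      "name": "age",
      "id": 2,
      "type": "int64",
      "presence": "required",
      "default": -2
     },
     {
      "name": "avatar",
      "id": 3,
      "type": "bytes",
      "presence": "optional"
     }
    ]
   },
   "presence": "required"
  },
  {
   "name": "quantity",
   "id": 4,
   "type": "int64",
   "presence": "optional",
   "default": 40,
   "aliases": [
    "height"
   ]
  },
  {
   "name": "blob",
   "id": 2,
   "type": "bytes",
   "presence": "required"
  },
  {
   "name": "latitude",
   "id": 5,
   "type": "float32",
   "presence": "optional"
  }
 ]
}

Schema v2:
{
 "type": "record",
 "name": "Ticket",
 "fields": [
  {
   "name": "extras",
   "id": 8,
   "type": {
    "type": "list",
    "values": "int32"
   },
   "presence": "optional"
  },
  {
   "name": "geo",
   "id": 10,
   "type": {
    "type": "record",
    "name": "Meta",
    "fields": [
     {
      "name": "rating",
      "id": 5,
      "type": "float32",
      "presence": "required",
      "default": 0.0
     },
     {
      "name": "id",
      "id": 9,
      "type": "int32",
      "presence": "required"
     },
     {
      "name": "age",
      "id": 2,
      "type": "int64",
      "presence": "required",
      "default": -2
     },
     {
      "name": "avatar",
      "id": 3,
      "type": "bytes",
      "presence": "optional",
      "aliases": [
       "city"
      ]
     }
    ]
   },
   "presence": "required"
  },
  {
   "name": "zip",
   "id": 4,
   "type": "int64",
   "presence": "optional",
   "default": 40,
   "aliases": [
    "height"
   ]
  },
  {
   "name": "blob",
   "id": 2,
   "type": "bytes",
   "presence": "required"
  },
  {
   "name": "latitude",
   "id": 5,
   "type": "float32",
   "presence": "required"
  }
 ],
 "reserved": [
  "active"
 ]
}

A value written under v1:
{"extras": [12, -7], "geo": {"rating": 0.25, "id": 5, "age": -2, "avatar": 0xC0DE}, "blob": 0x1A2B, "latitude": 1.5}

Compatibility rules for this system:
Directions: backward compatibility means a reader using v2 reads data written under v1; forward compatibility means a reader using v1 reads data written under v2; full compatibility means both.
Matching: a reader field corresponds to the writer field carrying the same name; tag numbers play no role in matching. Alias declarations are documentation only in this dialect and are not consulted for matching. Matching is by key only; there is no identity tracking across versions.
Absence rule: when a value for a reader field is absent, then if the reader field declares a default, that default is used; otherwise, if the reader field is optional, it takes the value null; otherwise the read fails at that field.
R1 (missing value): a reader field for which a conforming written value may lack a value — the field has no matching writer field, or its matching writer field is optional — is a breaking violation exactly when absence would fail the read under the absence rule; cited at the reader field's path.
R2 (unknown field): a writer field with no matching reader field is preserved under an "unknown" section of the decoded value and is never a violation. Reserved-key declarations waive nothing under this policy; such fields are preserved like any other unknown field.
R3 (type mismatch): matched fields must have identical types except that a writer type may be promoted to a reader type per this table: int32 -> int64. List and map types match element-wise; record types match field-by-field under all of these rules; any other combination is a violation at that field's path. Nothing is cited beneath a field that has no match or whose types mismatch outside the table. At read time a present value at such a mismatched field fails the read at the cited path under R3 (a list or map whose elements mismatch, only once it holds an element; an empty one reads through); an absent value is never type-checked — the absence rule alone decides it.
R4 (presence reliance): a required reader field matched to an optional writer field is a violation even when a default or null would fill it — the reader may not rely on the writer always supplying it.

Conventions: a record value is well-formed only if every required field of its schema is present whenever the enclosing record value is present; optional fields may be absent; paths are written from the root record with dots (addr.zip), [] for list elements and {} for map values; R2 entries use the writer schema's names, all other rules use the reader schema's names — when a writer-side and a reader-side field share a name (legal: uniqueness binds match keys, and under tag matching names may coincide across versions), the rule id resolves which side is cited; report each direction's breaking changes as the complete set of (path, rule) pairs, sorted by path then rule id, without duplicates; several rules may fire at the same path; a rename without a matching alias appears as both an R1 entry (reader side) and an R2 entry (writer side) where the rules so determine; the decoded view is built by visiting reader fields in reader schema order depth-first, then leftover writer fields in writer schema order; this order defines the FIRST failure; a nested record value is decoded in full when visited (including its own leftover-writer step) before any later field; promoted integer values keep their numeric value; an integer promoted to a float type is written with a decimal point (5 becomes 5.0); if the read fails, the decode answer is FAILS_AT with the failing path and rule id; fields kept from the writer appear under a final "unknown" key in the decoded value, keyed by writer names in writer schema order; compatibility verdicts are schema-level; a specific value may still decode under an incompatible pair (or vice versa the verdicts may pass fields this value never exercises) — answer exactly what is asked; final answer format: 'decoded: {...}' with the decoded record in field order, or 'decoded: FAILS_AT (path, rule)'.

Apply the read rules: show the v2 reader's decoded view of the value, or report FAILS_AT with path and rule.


the writer's type comes first in each Ticket pair
migrating the Ticket value to v2:
  extras := [12, -7]
  geo.rating := 0.25
  geo.id := 5
  geo.age := -2
  geo.avatar := 0xC0DE
  zip := 40 (no value, default fills)
  blob := 0x1A2B
  latitude := 1.5
  => decoded: {"extras": [12, -7], "geo": {"rating": 0.25, "id": 5, "age": -2, "avatar": 0xC0DE}, "zip": 40, "blob": 0x1A2B, "latitude": 1.5}
remaining Ticket differences; none change what is asked:
  field latitude in record Ticket: optional changed to required -> changes Ticket's schema-level verdicts only — the decode of this value is the same

decoded: {"extras": [12, -7], "geo": {"rating": 0.25, "id": 5, "age": -2, "avatar": 0xC0DE}, "zip": 40, "blob": 0x1A2B, "latitude": 1.5}


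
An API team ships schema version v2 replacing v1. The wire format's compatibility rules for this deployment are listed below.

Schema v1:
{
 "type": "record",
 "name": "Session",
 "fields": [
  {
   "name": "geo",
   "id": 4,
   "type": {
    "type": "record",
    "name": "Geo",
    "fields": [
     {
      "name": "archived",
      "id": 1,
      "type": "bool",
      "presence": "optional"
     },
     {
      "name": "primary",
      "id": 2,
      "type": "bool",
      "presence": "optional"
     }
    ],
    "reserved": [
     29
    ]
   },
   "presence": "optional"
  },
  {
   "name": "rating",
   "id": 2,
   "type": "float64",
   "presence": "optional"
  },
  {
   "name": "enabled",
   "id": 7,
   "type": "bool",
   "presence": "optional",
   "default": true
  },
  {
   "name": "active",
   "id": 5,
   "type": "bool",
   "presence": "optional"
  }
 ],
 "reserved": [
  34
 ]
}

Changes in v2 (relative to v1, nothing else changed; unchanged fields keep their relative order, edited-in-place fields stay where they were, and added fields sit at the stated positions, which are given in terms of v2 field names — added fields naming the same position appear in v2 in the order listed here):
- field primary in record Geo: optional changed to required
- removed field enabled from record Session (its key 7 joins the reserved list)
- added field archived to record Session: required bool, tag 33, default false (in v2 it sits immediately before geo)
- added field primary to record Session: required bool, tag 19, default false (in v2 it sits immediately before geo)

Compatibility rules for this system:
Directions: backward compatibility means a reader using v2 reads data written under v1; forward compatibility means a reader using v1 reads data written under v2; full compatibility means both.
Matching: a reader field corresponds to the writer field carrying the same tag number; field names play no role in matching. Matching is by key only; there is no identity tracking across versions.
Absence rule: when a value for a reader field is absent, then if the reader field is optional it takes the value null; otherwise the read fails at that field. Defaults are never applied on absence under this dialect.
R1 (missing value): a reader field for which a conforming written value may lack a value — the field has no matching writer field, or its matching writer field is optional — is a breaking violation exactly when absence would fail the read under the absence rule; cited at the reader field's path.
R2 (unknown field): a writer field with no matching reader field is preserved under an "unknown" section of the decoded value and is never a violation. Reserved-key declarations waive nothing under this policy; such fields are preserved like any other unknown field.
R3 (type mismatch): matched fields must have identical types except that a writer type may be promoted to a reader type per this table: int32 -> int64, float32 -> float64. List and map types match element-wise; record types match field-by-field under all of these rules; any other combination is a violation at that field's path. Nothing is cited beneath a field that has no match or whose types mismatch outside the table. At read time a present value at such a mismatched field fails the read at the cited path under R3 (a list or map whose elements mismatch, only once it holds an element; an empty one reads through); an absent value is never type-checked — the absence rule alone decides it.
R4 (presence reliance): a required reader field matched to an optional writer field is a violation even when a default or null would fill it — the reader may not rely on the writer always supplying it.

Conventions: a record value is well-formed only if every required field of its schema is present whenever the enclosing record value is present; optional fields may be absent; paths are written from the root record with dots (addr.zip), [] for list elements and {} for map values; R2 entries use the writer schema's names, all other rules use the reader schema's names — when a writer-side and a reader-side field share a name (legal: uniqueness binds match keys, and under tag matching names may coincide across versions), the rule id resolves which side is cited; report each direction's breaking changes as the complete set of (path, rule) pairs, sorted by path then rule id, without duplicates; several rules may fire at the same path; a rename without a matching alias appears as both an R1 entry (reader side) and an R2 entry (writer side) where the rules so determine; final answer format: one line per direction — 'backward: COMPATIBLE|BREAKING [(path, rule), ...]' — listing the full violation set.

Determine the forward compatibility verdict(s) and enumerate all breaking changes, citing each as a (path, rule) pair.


forward: COMPATIBLE []

arrows below run writer -> reader for Session
forward for Session (reader v1, writer v2):
  geo <- geo (Geo -> Geo, writer optional)
  rating <- rating (float64 -> float64, writer optional)
  enabled: no writer match
  active <- active (bool -> bool, writer optional)
  leftover writer field: archived
  leftover writer field: primary
  geo.archived <- geo.archived (bool -> bool, writer optional)
  geo.primary <- geo.primary (bool -> bool, writer required)
  => no violations; forward on Session: COMPATIBLE
checking off the Session differences that do not matter here:
  field primary in record Geo: optional changed to required -> matters only for Session's backward compatibility — outside the asked direction
  removed field enabled from record Session (its key 7 joins the reserved list) -> triggers nothing under Session's printed rules — same verdict
  added field archived to record Session: required bool, tag 33, default false (in v2 it sits immediately before geo) -> matters only for Session's backward compatibility — outside the asked direction
  added field primary to record Session: required bool, tag 19, default false (in v2 it sits immediately before geo) -> matters only for Session's backward compatibility — outside the asked direction
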